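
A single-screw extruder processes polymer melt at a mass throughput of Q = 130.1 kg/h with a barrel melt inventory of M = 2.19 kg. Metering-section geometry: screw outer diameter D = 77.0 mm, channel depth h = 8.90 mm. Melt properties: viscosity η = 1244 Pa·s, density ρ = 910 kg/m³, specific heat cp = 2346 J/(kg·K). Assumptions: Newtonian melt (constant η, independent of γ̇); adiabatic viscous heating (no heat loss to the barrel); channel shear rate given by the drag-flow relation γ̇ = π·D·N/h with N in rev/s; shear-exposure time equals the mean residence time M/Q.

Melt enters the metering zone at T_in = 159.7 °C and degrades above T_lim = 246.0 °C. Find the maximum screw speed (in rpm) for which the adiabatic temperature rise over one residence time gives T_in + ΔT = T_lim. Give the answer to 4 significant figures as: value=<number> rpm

value=109.1 rpm

Convert throughput: Q = 130.1 kg/h = 130.1/3600 = 0.0361389 kg/s
t_res = M / Q_s = 2.19 ÷ 0.0361389 = 60.5995 s
Geometry in SI: D = 77.0 mm → 0.077 m, h = 8.90 mm → 0.0089 m
ΔT_a = T_lim − T_in = 246.0 °C − 159.7 °C = 86.3 K
Invert ΔT = ηγ̇²t_res/(ρcp) for γ̇: γ̇_max² = ΔT_a ρ cp / (η t_res) = 86.3·910·2346 / (1244·60.5995) = 2443.94 s⁻²
Take the square root: γ̇_max = √(2443.94) = 49.4362 s⁻¹
N_max = γ̇_max h / (πD) = 49.4362·0.0089/(π·0.077) = 1.81884 rev/s → ×60 = 109.13 rpm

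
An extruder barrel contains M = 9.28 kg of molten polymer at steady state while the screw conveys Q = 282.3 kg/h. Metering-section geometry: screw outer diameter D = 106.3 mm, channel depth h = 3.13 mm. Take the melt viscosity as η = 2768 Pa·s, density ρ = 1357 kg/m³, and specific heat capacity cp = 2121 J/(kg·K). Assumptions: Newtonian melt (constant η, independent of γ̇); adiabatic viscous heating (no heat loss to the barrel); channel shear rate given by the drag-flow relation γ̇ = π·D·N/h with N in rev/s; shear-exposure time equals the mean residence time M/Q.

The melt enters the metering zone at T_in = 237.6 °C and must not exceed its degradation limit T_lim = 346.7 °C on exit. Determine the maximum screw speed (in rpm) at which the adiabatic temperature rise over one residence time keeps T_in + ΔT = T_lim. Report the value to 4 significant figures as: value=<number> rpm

Q_s = Q / 3600 = 282.3 / 3600 = 0.0784167 kg/s
t_res = M / Q_s = 9.28 ÷ 0.0784167 = 118.342 s
Convert to metres: D = 0.1063 m, h = 0.00313 m
ΔT_a = T_lim − T_in = 346.7 − 237.6 = 109.1 K
γ̇_max² = ΔT_a·ρ·cp/(η·t_res) = 109.1·1357·2121/(2768·118.342) = 958.605 s⁻²
Take the square root: γ̇_max = √(958.605) = 30.9613 s⁻¹
N_max = γ̇_max·h / (π·D) = 30.9613 · 0.00313 / (π · 0.1063) = 0.290189 rev/s = 17.4113 rpm

value=17.41 rpm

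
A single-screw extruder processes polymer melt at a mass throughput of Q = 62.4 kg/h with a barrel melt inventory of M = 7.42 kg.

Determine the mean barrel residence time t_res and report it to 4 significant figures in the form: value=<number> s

Throughput in SI: Q_s = 62.4 kg/h ÷ 3600 s/h = 0.0173333 kg/s
t_res = M / Q_s = 7.42 ÷ 0.0173333 = 428.077 s

value=428.1 s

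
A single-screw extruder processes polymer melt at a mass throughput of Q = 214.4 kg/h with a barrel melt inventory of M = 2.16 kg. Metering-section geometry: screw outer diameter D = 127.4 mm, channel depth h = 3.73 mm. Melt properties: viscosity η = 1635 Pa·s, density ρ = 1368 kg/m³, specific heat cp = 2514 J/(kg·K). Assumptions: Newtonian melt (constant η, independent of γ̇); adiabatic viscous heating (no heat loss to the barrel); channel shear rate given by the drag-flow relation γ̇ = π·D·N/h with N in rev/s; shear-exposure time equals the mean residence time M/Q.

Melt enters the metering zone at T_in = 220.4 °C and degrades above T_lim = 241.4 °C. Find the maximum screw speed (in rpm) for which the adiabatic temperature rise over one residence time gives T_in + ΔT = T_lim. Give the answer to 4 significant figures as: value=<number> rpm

Convert throughput: Q = 214.4 kg/h = 214.4/3600 = 0.0595556 kg/s
t_res = M / Q_s = 2.16 / 0.0595556 = 36.2687 s
D = 127.4 mm = 0.1274 m;  h = 3.73 mm = 0.00373 m
ΔT_a = T_lim − T_in = 241.4 °C − 220.4 °C = 21 K
γ̇_max² = ΔT_a·ρ·cp/(η·t_res) = 21·1368·2514/(1635·36.2687) = 1217.93 s⁻²
γ̇_max = sqrt(1217.93) = 34.8988 s⁻¹
N_max = γ̇_max·h / (π·D) = 34.8988 · 0.00373 / (π · 0.1274) = 0.325237 rev/s = 19.5142 rpm

value=19.51 rpm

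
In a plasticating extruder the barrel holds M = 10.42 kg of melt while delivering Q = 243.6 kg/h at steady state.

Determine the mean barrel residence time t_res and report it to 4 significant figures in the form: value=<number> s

Q_s = Q / 3600 = 243.6 / 3600 = 0.0676667 kg/s
Mean residence time: t_res = M/Q_s = 10.42 kg / 0.0676667 kg/s = 153.99 s

value=154.0 s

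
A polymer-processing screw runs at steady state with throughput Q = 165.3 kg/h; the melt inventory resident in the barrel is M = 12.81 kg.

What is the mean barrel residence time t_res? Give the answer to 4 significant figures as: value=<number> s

Convert throughput: Q = 165.3 kg/h = 165.3/3600 = 0.0459167 kg/s
Mean residence time: t_res = M/Q_s = 12.81 kg / 0.0459167 kg/s = 278.984 s

value=279.0 s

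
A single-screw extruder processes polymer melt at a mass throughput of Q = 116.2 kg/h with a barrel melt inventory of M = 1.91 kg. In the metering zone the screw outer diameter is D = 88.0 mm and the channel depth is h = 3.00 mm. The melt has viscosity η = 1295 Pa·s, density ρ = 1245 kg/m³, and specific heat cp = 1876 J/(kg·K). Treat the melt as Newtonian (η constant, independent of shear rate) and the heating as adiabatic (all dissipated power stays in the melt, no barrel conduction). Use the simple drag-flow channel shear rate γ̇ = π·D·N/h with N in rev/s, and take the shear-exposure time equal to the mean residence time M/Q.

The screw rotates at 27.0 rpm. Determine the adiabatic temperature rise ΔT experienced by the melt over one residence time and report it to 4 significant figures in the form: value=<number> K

Throughput in SI: Q_s = 116.2 kg/h ÷ 3600 s/h = 0.0322778 kg/s
t_res = M / Q_s = 1.91 / 0.0322778 = 59.1738 s
D = 88.0 mm = 0.088 m;  h = 3.00 mm = 0.003 m;  N = 27.0 rpm / 60 = 0.45 rev/s
γ̇ = π D N / h = (π)(0.088)(0.45) / 0.003 = 41.469 s⁻¹
ΔT = η·γ̇²·t_res/(ρ·cp) = [1295 × 41.469² × 59.1738] / [1245 × 1876] = 56.4215 K

value=56.42 K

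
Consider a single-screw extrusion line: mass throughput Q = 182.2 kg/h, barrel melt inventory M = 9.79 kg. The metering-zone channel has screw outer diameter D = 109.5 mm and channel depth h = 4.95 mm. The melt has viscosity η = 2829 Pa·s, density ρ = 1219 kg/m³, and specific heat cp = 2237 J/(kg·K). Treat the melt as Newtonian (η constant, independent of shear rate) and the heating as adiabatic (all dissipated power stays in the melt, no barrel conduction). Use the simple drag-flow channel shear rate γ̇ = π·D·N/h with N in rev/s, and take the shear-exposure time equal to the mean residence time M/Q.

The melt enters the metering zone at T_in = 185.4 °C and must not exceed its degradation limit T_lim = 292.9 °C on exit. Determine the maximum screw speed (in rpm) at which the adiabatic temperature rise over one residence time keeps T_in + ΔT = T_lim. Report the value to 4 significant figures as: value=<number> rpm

Q_s = Q / 3600 = 182.2 / 3600 = 0.0506111 kg/s
t_res = M / Q_s = 9.79 / 0.0506111 = 193.436 s
D = 109.5 mm = 0.1095 m;  h = 4.95 mm = 0.00495 m
ΔT_a = T_lim − T_in = 292.9 − 185.4 = 107.5 K
Invert ΔT = ηγ̇²t_res/(ρcp) for γ̇: γ̇_max² = ΔT_a ρ cp / (η t_res) = 107.5·1219·2237 / (2829·193.436) = 535.684 s⁻²
Take the square root: γ̇_max = √(535.684) = 23.1448 s⁻¹
N_max = γ̇_max·h / (π·D) = 23.1448 · 0.00495 / (π · 0.1095) = 0.333039 rev/s = 19.9824 rpm

value=19.98 rpm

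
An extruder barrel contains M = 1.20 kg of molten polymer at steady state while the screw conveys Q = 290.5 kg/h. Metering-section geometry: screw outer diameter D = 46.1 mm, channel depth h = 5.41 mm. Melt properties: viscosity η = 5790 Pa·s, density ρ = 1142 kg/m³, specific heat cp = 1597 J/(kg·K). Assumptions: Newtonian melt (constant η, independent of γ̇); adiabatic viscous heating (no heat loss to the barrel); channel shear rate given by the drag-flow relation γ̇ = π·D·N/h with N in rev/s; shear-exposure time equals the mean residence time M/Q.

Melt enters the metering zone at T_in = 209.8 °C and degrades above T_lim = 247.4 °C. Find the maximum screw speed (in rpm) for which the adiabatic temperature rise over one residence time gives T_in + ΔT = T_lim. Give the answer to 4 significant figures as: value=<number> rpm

value=63.25 rpm

Q_s = Q / 3600 = 290.5 / 3600 = 0.0806944 kg/s
t_res = M / Q_s = 1.20 / 0.0806944 = 14.8709 s
Convert to metres: D = 0.0461 m, h = 0.00541 m
ΔT_a = T_lim − T_in = 247.4 °C − 209.8 °C = 37.6 K
γ̇_max² = ΔT_a·ρ·cp/(η·t_res) = 37.6·1142·1597/(5790·14.8709) = 796.421 s⁻²
γ̇_max = √796.421 = 28.2209 s⁻¹
N_max = γ̇_max h / (πD) = 28.2209·0.00541/(π·0.0461) = 1.05419 rev/s → ×60 = 63.2512 rpm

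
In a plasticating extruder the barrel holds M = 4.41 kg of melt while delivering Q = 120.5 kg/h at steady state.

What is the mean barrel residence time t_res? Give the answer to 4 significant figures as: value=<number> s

value=131.8 s

Throughput in SI: Q_s = 120.5 kg/h ÷ 3600 s/h = 0.0334722 kg/s
t_res = M / Q_s = 4.41 ÷ 0.0334722 = 131.751 s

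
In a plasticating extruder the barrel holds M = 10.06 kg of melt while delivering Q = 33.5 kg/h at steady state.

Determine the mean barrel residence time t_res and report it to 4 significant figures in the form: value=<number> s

value=1081. s

Throughput in SI: Q_s = 33.5 kg/h ÷ 3600 s/h = 0.00930556 kg/s
t_res = M / Q_s = 10.06 / 0.00930556 = 1081.07 s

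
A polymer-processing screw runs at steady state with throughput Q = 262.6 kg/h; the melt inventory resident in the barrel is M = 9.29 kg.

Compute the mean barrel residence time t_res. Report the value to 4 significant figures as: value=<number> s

Q_s = Q / 3600 = 262.6 / 3600 = 0.0729444 kg/s
t_res = M / Q_s = 9.29 / 0.0729444 = 127.357 s

value=127.4 s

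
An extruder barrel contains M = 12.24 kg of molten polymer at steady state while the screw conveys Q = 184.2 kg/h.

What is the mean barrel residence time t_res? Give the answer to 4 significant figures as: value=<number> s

Q_s = Q / 3600 = 184.2 / 3600 = 0.0511667 kg/s
Mean residence time: t_res = M/Q_s = 12.24 kg / 0.0511667 kg/s = 239.218 s

value=239.2 s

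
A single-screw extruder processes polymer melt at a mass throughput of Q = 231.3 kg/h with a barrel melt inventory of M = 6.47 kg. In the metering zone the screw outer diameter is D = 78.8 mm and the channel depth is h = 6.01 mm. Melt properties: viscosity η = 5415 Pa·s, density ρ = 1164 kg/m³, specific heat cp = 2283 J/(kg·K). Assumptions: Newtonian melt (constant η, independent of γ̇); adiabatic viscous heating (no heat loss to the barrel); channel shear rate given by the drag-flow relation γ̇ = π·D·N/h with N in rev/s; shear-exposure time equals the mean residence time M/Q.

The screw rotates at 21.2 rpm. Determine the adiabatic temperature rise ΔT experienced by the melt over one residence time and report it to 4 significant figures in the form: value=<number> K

Q_s = Q / 3600 = 231.3 / 3600 = 0.06425 kg/s
Mean residence time: t_res = M/Q_s = 6.47 kg / 0.06425 kg/s = 100.7 s
Geometry in metres: D = 78.8 mm → 0.0788 m, h = 6.01 mm → 0.00601 m; screw speed N = 21.2 rpm = 0.353333 rev/s
Shear rate: γ̇ = πDN/h = π·0.0788·0.353333/0.00601 = 14.5541 s⁻¹
Adiabatic rise: ΔT = η γ̇² t_res / (ρ cp) = 5415·(14.5541)²·100.7 / (1164·2283) = 43.4653 K

value=43.47 K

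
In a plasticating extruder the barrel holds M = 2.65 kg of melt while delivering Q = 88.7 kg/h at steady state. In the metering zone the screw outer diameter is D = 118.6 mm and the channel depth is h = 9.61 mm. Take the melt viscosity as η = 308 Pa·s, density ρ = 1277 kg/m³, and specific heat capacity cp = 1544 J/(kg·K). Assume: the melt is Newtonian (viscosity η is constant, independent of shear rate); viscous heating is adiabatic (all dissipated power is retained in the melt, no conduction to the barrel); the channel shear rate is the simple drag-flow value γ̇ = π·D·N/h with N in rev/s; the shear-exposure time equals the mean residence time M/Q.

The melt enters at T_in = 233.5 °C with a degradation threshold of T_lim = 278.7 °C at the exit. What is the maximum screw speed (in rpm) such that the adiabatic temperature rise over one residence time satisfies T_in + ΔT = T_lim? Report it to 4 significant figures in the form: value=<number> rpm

Q_s = Q / 3600 = 88.7 / 3600 = 0.0246389 kg/s
t_res = M / Q_s = 2.65 / 0.0246389 = 107.554 s
D = 118.6 mm = 0.1186 m;  h = 9.61 mm = 0.00961 m
ΔT_a = T_lim − T_in = 278.7 − 233.5 = 45.2 K
γ̇_max² = ΔT_a·ρ·cp/(η·t_res) = 45.2·1277·1544/(308·107.554) = 2690.3 s⁻²
Take the square root: γ̇_max = √(2690.3) = 51.8681 s⁻¹
N_max = γ̇_max h / (πD) = 51.8681·0.00961/(π·0.1186) = 1.33779 rev/s → ×60 = 80.2677 rpm

value=80.27 rpm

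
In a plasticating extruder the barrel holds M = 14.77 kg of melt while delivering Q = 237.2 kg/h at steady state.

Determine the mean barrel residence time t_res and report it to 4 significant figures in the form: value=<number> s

value=224.2 s

Throughput in SI: Q_s = 237.2 kg/h ÷ 3600 s/h = 0.0658889 kg/s
t_res = M / Q_s = 14.77 ÷ 0.0658889 = 224.165 s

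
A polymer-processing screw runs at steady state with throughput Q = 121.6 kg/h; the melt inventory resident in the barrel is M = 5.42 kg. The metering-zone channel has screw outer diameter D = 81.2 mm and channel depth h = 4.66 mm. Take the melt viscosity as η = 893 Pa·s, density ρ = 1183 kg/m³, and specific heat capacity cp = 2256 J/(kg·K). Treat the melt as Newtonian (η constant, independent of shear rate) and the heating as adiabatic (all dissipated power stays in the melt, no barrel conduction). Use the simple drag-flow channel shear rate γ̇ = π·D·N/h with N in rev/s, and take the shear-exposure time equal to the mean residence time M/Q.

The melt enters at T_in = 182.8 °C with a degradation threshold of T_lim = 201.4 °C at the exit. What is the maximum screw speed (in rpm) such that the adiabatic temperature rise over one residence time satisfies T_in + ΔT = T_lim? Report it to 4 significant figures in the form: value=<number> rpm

value=20.40 rpm

Q_s = Q / 3600 = 121.6 / 3600 = 0.0337778 kg/s
t_res = M / Q_s = 5.42 / 0.0337778 = 160.461 s
D = 81.2 mm = 0.0812 m;  h = 4.66 mm = 0.00466 m
ΔT_a = T_lim − T_in = 201.4 °C − 182.8 °C = 18.6 K
γ̇_max² = ΔT_a·ρ·cp/(η·t_res) = 18.6·1183·2256/(893·160.461) = 346.431 s⁻²
γ̇_max = √346.431 = 18.6127 s⁻¹
N_max = γ̇_max h / (πD) = 18.6127·0.00466/(π·0.0812) = 0.340008 rev/s → ×60 = 20.4005 rpm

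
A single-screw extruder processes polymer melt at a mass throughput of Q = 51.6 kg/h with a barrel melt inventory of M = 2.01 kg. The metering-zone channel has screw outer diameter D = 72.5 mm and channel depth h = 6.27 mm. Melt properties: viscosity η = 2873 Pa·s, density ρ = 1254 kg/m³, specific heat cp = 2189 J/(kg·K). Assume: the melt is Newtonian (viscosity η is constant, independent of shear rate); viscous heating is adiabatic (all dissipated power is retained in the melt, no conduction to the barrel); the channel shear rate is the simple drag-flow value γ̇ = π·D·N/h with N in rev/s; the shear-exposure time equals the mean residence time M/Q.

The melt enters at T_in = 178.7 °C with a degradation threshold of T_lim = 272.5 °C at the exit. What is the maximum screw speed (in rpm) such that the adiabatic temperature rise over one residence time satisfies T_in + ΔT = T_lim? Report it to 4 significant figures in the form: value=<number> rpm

Q_s = Q / 3600 = 51.6 / 3600 = 0.0143333 kg/s
Mean residence time: t_res = M/Q_s = 2.01 kg / 0.0143333 kg/s = 140.233 s
Geometry in SI: D = 72.5 mm → 0.0725 m, h = 6.27 mm → 0.00627 m
ΔT_a = T_lim − T_in = 272.5 − 178.7 = 93.8 K
γ̇_max² = ΔT_a·ρ·cp / (η·t_res) = [93.8 × 1254 × 2189] / [2873 × 140.233] = 639.089 s⁻²
γ̇_max = √639.089 = 25.2802 s⁻¹
N_max = γ̇_max·h / (π·D) = 25.2802 · 0.00627 / (π · 0.0725) = 0.695922 rev/s = 41.7553 rpm

value=41.76 rpm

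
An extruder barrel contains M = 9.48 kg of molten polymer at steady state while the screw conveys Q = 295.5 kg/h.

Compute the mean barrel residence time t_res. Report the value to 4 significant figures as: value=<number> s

value=115.5 s

Convert throughput: Q = 295.5 kg/h = 295.5/3600 = 0.0820833 kg/s
t_res = M / Q_s = 9.48 / 0.0820833 = 115.492 s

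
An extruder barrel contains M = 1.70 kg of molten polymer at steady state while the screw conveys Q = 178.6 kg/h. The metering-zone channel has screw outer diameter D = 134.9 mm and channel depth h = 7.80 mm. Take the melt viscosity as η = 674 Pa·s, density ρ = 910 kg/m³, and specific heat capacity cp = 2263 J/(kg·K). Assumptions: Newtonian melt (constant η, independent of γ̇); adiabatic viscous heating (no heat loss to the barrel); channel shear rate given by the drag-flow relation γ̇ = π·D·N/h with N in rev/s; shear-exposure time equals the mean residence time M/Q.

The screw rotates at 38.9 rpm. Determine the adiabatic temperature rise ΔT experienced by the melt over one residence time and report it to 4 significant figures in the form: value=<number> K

Convert throughput: Q = 178.6 kg/h = 178.6/3600 = 0.0496111 kg/s
t_res = M / Q_s = 1.70 ÷ 0.0496111 = 34.2665 s
Convert to SI: D = 0.1349 m, h = 0.0078 m, N = 38.9/60 = 0.648333 rev/s
γ̇ = π·D·N / h = π · 0.1349 · 0.648333 / 0.0078 = 35.2262 s⁻¹
ΔT = η·γ̇²·t_res / (ρ·cp) = 674 · (35.2262)² · 34.2665 / (910 · 2263) = 13.9167 K

value=13.92 K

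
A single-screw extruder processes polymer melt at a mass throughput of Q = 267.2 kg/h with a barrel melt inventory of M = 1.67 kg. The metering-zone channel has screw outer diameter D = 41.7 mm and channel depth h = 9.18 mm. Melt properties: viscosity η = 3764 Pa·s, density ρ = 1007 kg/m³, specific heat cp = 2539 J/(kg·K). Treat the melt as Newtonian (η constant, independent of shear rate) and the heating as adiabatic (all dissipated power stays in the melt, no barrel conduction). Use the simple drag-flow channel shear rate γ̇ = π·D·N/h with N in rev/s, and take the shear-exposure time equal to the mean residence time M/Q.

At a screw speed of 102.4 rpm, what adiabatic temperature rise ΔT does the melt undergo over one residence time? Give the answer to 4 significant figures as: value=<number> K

value=19.65 K

Q_s = Q / 3600 = 267.2 / 3600 = 0.0742222 kg/s
Mean residence time: t_res = M/Q_s = 1.67 kg / 0.0742222 kg/s = 22.5 s
D = 41.7 mm = 0.0417 m;  h = 9.18 mm = 0.00918 m;  N = 102.4 rpm / 60 = 1.70667 rev/s
Shear rate: γ̇ = πDN/h = π·0.0417·1.70667/0.00918 = 24.3552 s⁻¹
Adiabatic rise: ΔT = η γ̇² t_res / (ρ cp) = 3764·(24.3552)²·22.5 / (1007·2539) = 19.6482 K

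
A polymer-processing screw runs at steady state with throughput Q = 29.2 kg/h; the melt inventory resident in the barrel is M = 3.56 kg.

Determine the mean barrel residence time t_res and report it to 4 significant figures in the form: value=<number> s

Convert throughput: Q = 29.2 kg/h = 29.2/3600 = 0.00811111 kg/s
t_res = M / Q_s = 3.56 ÷ 0.00811111 = 438.904 s

value=438.9 s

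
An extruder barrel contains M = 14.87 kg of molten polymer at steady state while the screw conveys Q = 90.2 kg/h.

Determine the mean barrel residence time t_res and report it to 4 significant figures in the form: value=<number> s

Throughput in SI: Q_s = 90.2 kg/h ÷ 3600 s/h = 0.0250556 kg/s
t_res = M / Q_s = 14.87 / 0.0250556 = 593.481 s

value=593.5 s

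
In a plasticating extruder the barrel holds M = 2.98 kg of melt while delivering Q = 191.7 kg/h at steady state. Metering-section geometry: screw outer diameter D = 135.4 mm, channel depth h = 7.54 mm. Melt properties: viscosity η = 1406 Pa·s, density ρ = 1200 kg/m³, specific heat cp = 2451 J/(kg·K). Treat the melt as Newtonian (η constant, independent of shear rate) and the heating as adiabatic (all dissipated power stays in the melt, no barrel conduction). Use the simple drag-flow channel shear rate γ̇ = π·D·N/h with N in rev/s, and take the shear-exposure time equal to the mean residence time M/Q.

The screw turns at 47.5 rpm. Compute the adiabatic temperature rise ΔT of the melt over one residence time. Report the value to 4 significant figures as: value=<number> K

value=53.36 K

Convert throughput: Q = 191.7 kg/h = 191.7/3600 = 0.05325 kg/s
t_res = M / Q_s = 2.98 / 0.05325 = 55.9624 s
Geometry in metres: D = 135.4 mm → 0.1354 m, h = 7.54 mm → 0.00754 m; screw speed N = 47.5 rpm = 0.791667 rev/s
γ̇ = π·D·N / h = π · 0.1354 · 0.791667 / 0.00754 = 44.6621 s⁻¹
Adiabatic rise: ΔT = η γ̇² t_res / (ρ cp) = 1406·(44.6621)²·55.9624 / (1200·2451) = 53.3625 K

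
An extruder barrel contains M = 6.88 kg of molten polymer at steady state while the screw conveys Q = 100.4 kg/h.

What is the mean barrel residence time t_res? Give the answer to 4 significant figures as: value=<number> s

Throughput in SI: Q_s = 100.4 kg/h ÷ 3600 s/h = 0.0278889 kg/s
Mean residence time: t_res = M/Q_s = 6.88 kg / 0.0278889 kg/s = 246.693 s

value=246.7 s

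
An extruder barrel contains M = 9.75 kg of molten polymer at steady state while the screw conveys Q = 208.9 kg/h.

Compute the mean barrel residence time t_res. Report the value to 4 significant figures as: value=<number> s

Q_s = Q / 3600 = 208.9 / 3600 = 0.0580278 kg/s
t_res = M / Q_s = 9.75 / 0.0580278 = 168.023 s

value=168.0 s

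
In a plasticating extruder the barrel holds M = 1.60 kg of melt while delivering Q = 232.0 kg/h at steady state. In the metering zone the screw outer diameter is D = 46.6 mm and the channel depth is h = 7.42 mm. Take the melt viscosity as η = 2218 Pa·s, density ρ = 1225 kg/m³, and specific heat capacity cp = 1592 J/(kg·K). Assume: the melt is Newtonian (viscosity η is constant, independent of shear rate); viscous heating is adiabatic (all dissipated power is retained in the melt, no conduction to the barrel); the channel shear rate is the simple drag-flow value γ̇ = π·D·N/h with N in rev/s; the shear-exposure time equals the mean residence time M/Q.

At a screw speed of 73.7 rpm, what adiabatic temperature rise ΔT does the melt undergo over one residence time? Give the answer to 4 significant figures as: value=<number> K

value=16.58 K

Throughput in SI: Q_s = 232.0 kg/h ÷ 3600 s/h = 0.0644444 kg/s
t_res = M / Q_s = 1.60 ÷ 0.0644444 = 24.8276 s
D = 46.6 mm = 0.0466 m;  h = 7.42 mm = 0.00742 m;  N = 73.7 rpm / 60 = 1.22833 rev/s
γ̇ = π D N / h = (π)(0.0466)(1.22833) / 0.00742 = 24.2353 s⁻¹
Adiabatic rise: ΔT = η γ̇² t_res / (ρ cp) = 2218·(24.2353)²·24.8276 / (1225·1592) = 16.5849 K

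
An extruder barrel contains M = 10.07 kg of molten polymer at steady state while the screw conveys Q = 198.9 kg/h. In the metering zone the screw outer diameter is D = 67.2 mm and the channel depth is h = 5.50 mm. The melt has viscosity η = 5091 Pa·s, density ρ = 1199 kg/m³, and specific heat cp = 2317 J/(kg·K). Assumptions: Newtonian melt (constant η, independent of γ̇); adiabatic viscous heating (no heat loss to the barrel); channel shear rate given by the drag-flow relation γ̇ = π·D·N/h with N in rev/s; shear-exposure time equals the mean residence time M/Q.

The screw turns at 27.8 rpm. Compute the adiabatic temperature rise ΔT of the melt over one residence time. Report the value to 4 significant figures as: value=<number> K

value=105.6 K

Convert throughput: Q = 198.9 kg/h = 198.9/3600 = 0.05525 kg/s
t_res = M / Q_s = 10.07 / 0.05525 = 182.262 s
D = 67.2 mm = 0.0672 m;  h = 5.50 mm = 0.0055 m;  N = 27.8 rpm / 60 = 0.463333 rev/s
γ̇ = π D N / h = (π)(0.0672)(0.463333) / 0.0055 = 17.7848 s⁻¹
Adiabatic rise: ΔT = η γ̇² t_res / (ρ cp) = 5091·(17.7848)²·182.262 / (1199·2317) = 105.646 K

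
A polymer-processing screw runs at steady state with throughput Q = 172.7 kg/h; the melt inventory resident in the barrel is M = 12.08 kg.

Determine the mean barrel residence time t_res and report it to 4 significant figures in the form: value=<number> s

Q_s = Q / 3600 = 172.7 / 3600 = 0.0479722 kg/s
Mean residence time: t_res = M/Q_s = 12.08 kg / 0.0479722 kg/s = 251.812 s

value=251.8 s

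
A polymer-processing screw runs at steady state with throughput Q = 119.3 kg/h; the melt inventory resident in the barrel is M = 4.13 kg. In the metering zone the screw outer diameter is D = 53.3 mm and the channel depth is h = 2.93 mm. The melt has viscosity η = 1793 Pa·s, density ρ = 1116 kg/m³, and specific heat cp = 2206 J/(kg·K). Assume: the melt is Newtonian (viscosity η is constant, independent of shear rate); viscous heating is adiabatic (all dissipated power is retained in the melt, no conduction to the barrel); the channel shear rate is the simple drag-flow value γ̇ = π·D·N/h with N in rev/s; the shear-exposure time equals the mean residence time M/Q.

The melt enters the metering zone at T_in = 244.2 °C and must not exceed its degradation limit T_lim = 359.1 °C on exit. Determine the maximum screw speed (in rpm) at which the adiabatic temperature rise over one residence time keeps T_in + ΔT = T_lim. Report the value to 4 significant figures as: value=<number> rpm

Throughput in SI: Q_s = 119.3 kg/h ÷ 3600 s/h = 0.0331389 kg/s
Mean residence time: t_res = M/Q_s = 4.13 kg / 0.0331389 kg/s = 124.627 s
Convert to metres: D = 0.0533 m, h = 0.00293 m
ΔT_a = T_lim − T_in = 359.1 − 244.2 = 114.9 K
γ̇_max² = ΔT_a·ρ·cp/(η·t_res) = 114.9·1116·2206/(1793·124.627) = 1265.89 s⁻²
γ̇_max = √1265.89 = 35.5794 s⁻¹
N_max = γ̇_max h / (πD) = 35.5794·0.00293/(π·0.0533) = 0.622571 rev/s → ×60 = 37.3543 rpm

value=37.35 rpm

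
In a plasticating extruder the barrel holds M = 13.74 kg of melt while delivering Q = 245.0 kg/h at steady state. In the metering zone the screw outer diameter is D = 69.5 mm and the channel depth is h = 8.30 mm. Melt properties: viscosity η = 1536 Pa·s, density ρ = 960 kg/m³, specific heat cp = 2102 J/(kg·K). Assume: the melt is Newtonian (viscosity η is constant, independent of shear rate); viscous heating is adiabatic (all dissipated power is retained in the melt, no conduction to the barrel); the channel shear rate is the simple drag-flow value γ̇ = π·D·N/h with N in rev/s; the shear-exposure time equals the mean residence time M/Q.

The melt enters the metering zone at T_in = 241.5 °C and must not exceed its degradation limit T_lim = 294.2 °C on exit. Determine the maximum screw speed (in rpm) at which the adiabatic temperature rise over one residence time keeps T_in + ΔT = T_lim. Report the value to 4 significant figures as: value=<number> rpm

Convert throughput: Q = 245.0 kg/h = 245.0/3600 = 0.0680556 kg/s
Mean residence time: t_res = M/Q_s = 13.74 kg / 0.0680556 kg/s = 201.894 s
Geometry in SI: D = 69.5 mm → 0.0695 m, h = 8.30 mm → 0.0083 m
ΔT_a = T_lim − T_in = 294.2 − 241.5 = 52.7 K
γ̇_max² = ΔT_a·ρ·cp/(η·t_res) = 52.7·960·2102/(1536·201.894) = 342.926 s⁻²
Take the square root: γ̇_max = √(342.926) = 18.5183 s⁻¹
N_max = γ̇_max·h / (π·D) = 18.5183 · 0.0083 / (π · 0.0695) = 0.703953 rev/s = 42.2372 rpm

value=42.24 rpm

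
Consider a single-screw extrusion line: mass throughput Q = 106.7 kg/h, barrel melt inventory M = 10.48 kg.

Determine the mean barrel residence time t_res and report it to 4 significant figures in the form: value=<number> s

Convert throughput: Q = 106.7 kg/h = 106.7/3600 = 0.0296389 kg/s
t_res = M / Q_s = 10.48 ÷ 0.0296389 = 353.59 s

value=353.6 s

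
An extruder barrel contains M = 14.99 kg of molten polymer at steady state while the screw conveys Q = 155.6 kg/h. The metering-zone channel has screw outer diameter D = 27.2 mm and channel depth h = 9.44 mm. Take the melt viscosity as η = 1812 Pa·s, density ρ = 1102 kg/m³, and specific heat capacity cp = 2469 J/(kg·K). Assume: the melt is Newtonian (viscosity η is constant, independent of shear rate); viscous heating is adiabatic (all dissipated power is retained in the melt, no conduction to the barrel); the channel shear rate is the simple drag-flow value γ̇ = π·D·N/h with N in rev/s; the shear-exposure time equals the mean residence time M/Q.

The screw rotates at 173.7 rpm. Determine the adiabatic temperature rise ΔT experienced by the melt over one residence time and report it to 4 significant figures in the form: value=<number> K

value=158.6 K

Q_s = Q / 3600 = 155.6 / 3600 = 0.0432222 kg/s
t_res = M / Q_s = 14.99 ÷ 0.0432222 = 346.812 s
Convert to SI: D = 0.0272 m, h = 0.00944 m, N = 173.7/60 = 2.895 rev/s
Shear rate: γ̇ = πDN/h = π·0.0272·2.895/0.00944 = 26.2057 s⁻¹
Adiabatic rise: ΔT = η γ̇² t_res / (ρ cp) = 1812·(26.2057)²·346.812 / (1102·2469) = 158.614 K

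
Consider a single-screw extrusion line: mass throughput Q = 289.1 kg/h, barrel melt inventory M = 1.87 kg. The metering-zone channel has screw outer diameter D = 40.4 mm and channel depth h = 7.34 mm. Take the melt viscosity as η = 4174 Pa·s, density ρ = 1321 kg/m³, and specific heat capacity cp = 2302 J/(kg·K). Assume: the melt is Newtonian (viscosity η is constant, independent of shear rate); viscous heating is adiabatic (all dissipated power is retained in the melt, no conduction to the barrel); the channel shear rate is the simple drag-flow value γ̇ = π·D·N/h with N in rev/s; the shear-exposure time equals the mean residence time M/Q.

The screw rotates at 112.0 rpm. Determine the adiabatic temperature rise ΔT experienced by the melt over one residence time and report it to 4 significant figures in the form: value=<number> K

Q_s = Q / 3600 = 289.1 / 3600 = 0.0803056 kg/s
t_res = M / Q_s = 1.87 / 0.0803056 = 23.2861 s
Convert to SI: D = 0.0404 m, h = 0.00734 m, N = 112.0/60 = 1.86667 rev/s
γ̇ = π·D·N / h = π · 0.0404 · 1.86667 / 0.00734 = 32.2777 s⁻¹
Adiabatic rise: ΔT = η γ̇² t_res / (ρ cp) = 4174·(32.2777)²·23.2861 / (1321·2302) = 33.3 K

value=33.30 K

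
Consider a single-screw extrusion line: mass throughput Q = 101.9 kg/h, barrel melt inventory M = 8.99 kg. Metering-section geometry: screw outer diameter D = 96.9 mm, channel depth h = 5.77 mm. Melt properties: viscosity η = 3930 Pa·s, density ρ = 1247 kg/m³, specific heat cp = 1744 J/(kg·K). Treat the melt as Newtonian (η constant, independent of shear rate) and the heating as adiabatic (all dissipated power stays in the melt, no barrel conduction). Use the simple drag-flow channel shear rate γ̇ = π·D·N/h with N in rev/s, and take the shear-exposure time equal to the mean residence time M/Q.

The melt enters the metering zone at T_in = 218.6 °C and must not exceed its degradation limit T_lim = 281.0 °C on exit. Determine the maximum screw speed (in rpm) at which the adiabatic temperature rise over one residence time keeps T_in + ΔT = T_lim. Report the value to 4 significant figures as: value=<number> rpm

value=11.86 rpm

Convert throughput: Q = 101.9 kg/h = 101.9/3600 = 0.0283056 kg/s
t_res = M / Q_s = 8.99 / 0.0283056 = 317.605 s
D = 96.9 mm = 0.0969 m;  h = 5.77 mm = 0.00577 m
ΔT_a = T_lim − T_in = 281.0 − 218.6 = 62.4 K
γ̇_max² = ΔT_a·ρ·cp / (η·t_res) = [62.4 × 1247 × 1744] / [3930 × 317.605] = 108.722 s⁻²
Take the square root: γ̇_max = √(108.722) = 10.427 s⁻¹
N_max = γ̇_max·h / (π·D) = 10.427 · 0.00577 / (π · 0.0969) = 0.197634 rev/s = 11.858 rpm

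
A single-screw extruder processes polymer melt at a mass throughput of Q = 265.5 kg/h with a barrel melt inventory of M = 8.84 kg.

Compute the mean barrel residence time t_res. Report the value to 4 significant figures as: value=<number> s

Throughput in SI: Q_s = 265.5 kg/h ÷ 3600 s/h = 0.07375 kg/s
Mean residence time: t_res = M/Q_s = 8.84 kg / 0.07375 kg/s = 119.864 s

value=119.9 s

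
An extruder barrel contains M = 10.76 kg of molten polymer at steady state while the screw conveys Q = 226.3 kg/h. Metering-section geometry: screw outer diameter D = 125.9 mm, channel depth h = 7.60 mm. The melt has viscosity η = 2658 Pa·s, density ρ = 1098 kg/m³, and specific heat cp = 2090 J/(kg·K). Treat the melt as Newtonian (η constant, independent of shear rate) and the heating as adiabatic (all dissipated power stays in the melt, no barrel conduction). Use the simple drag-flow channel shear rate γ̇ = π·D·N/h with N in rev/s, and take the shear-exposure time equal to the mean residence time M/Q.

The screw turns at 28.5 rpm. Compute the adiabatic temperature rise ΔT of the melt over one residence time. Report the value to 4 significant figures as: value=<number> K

value=121.2 K

Convert throughput: Q = 226.3 kg/h = 226.3/3600 = 0.0628611 kg/s
t_res = M / Q_s = 10.76 ÷ 0.0628611 = 171.171 s
Convert to SI: D = 0.1259 m, h = 0.0076 m, N = 28.5/60 = 0.475 rev/s
Shear rate: γ̇ = πDN/h = π·0.1259·0.475/0.0076 = 24.7204 s⁻¹
ΔT = η·γ̇²·t_res / (ρ·cp) = 2658 · (24.7204)² · 171.171 / (1098 · 2090) = 121.157 K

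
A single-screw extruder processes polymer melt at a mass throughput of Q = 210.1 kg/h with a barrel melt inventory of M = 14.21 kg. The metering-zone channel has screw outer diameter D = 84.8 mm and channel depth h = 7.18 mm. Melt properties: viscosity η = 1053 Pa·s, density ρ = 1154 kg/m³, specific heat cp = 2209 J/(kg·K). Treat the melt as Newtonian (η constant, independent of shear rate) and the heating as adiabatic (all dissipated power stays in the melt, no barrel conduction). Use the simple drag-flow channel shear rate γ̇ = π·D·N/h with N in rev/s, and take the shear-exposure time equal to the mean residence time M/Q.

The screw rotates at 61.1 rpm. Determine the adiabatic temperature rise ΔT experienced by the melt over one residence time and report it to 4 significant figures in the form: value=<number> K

Convert throughput: Q = 210.1 kg/h = 210.1/3600 = 0.0583611 kg/s
t_res = M / Q_s = 14.21 / 0.0583611 = 243.484 s
Geometry in metres: D = 84.8 mm → 0.0848 m, h = 7.18 mm → 0.00718 m; screw speed N = 61.1 rpm = 1.01833 rev/s
γ̇ = π·D·N / h = π · 0.0848 · 1.01833 / 0.00718 = 37.7843 s⁻¹
ΔT = η·γ̇²·t_res / (ρ·cp) = 1053 · (37.7843)² · 243.484 / (1154 · 2209) = 143.589 K

value=143.6 K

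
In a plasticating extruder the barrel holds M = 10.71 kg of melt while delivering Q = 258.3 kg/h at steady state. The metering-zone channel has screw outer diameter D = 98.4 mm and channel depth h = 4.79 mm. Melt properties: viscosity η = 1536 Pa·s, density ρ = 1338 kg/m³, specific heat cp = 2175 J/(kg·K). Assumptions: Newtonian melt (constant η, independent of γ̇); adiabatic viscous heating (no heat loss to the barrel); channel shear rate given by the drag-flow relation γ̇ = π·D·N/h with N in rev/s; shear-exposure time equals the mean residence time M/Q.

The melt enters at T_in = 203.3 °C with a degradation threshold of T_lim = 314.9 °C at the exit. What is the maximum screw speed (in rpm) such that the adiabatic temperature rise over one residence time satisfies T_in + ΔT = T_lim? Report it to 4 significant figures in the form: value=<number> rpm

Convert throughput: Q = 258.3 kg/h = 258.3/3600 = 0.07175 kg/s
t_res = M / Q_s = 10.71 ÷ 0.07175 = 149.268 s
Geometry in SI: D = 98.4 mm → 0.0984 m, h = 4.79 mm → 0.00479 m
ΔT_a = T_lim − T_in = 314.9 − 203.3 = 111.6 K
Invert ΔT = ηγ̇²t_res/(ρcp) for γ̇: γ̇_max² = ΔT_a ρ cp / (η t_res) = 111.6·1338·2175 / (1536·149.268) = 1416.51 s⁻²
Take the square root: γ̇_max = √(1416.51) = 37.6366 s⁻¹
N_max = γ̇_max·h / (π·D) = 37.6366 · 0.00479 / (π · 0.0984) = 0.583178 rev/s = 34.9907 rpm

value=34.99 rpm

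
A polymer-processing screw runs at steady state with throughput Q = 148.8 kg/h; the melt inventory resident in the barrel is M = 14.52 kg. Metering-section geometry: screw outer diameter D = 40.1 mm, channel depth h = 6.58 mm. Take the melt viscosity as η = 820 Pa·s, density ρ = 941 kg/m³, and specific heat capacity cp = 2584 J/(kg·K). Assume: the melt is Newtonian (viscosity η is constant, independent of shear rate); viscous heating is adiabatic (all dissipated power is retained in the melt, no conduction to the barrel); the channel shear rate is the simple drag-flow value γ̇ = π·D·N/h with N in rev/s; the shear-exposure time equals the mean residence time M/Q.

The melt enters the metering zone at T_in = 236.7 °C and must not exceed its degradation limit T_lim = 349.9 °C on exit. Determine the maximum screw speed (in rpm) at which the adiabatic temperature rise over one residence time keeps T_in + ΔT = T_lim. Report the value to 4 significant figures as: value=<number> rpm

value=96.87 rpm

Throughput in SI: Q_s = 148.8 kg/h ÷ 3600 s/h = 0.0413333 kg/s
Mean residence time: t_res = M/Q_s = 14.52 kg / 0.0413333 kg/s = 351.29 s
Convert to metres: D = 0.0401 m, h = 0.00658 m
Allowable rise: ΔT_a = T_lim − T_in = 349.9 − 236.7 = 113.2 K
γ̇_max² = ΔT_a·ρ·cp / (η·t_res) = [113.2 × 941 × 2584] / [820 × 351.29] = 955.539 s⁻²
Take the square root: γ̇_max = √(955.539) = 30.9118 s⁻¹
N_max = γ̇_max·h / (π·D) = 30.9118 · 0.00658 / (π · 0.0401) = 1.61457 rev/s = 96.874 rpm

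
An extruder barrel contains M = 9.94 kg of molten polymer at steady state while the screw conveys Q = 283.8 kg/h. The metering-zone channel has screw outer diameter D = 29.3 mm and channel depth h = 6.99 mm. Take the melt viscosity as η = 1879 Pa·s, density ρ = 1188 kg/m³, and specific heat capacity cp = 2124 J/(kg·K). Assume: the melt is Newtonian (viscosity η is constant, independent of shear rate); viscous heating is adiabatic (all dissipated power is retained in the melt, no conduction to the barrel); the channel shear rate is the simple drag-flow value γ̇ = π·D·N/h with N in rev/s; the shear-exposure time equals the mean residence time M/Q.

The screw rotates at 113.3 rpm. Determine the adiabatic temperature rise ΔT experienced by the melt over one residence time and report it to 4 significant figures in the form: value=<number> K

Convert throughput: Q = 283.8 kg/h = 283.8/3600 = 0.0788333 kg/s
t_res = M / Q_s = 9.94 ÷ 0.0788333 = 126.089 s
Geometry in metres: D = 29.3 mm → 0.0293 m, h = 6.99 mm → 0.00699 m; screw speed N = 113.3 rpm = 1.88833 rev/s
γ̇ = π D N / h = (π)(0.0293)(1.88833) / 0.00699 = 24.8667 s⁻¹
ΔT = η·γ̇²·t_res / (ρ·cp) = 1879 · (24.8667)² · 126.089 / (1188 · 2124) = 58.0591 K

value=58.06 K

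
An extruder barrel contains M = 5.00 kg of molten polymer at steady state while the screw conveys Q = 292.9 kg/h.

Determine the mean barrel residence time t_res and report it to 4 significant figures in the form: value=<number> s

Throughput in SI: Q_s = 292.9 kg/h ÷ 3600 s/h = 0.0813611 kg/s
Mean residence time: t_res = M/Q_s = 5.00 kg / 0.0813611 kg/s = 61.4544 s

value=61.45 s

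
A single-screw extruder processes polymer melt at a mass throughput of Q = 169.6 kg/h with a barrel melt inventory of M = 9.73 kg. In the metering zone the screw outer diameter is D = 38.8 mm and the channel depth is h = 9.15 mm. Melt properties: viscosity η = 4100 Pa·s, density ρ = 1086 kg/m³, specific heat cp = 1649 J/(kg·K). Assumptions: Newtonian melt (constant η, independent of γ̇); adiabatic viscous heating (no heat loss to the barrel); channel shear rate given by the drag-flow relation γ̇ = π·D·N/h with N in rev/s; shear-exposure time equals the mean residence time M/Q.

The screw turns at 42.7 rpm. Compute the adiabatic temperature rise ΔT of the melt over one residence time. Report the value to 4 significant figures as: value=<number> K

value=42.50 K

Throughput in SI: Q_s = 169.6 kg/h ÷ 3600 s/h = 0.0471111 kg/s
t_res = M / Q_s = 9.73 ÷ 0.0471111 = 206.533 s
Convert to SI: D = 0.0388 m, h = 0.00915 m, N = 42.7/60 = 0.711667 rev/s
γ̇ = π D N / h = (π)(0.0388)(0.711667) / 0.00915 = 9.48063 s⁻¹
ΔT = η·γ̇²·t_res / (ρ·cp) = 4100 · (9.48063)² · 206.533 / (1086 · 1649) = 42.5008 K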